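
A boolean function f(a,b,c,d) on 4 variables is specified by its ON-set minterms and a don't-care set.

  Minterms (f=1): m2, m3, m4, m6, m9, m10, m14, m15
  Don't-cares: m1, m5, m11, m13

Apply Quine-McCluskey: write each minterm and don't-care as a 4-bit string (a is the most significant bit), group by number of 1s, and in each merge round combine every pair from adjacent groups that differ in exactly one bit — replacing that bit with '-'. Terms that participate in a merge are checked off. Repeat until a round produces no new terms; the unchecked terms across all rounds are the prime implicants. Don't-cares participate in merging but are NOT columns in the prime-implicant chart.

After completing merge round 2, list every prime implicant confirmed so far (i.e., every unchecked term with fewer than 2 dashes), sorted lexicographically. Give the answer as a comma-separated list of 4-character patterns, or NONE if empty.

Round 0: 0001✓ 0010✓ 0011✓ 0100✓ 0101✓ 0110✓ 1001✓ 1010✓ 1011✓ 1101✓ 1110✓ 1111✓
Round 1: -001✓ -010✓ -011✓ -101✓ -110✓ 0-01✓ 0-10✓ 00-1✓ 001-✓ 01-0 010- 1-01✓ 1-10✓ 1-11✓ 10-1✓ 101-✓ 11-1✓ 111-✓
Round 2: --01 --10 -0-1 -01- 1--1 1-1-
PIs = {--01, --10, -0-1, -01-, 01-0, 010-, 1--1, 1-1-}

01-0, 010-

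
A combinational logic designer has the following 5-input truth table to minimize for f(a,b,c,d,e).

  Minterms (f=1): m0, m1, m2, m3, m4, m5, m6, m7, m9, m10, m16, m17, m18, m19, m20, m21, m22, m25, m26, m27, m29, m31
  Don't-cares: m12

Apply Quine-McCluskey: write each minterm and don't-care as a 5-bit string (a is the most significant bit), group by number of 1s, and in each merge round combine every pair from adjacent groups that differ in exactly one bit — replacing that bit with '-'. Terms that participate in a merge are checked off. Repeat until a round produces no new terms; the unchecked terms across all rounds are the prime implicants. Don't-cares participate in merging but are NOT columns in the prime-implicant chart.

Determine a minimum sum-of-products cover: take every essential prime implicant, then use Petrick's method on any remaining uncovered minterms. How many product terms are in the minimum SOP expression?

7

Round 0: 00000✓ 00001✓ 00010✓ 00011✓ 00100✓ 00101✓ 00110✓ 00111✓ 01001✓ 01010✓ 01100✓ 10000✓ 10001✓ 10010✓ 10011✓ 10100✓ 10101✓ 10110✓ 11001✓ 11010✓ 11011✓ 11101✓ 11111✓
Round 1: -0000✓ -0001✓ -0010✓ -0011✓ -0100✓ -0101✓ -0110✓ -1001✓ -1010✓ 0-001✓ 0-010✓ 0-100 00-00✓ 00-01✓ 00-10✓ 00-11✓ 000-0✓ 000-1✓ 0000-✓ 0001-✓ 001-0✓ 001-1✓ 0010-✓ 0011-✓ 1-001✓ 1-010✓ 1-011✓ 1-101✓ 10-00✓ 10-01✓ 10-10✓ 100-0✓ 100-1✓ 1000-✓ 1001-✓ 101-0✓ 1010-✓ 11-01✓ 11-11✓ 110-1✓ 1101-✓ 111-1✓
Round 2: --001 --010 -0-00✓ -0-01✓ -0-10✓ -00-0✓ -00-1✓ -000-✓ -001-✓ -01-0✓ -010-✓ 00--0✓ 00--1✓ 00-0-✓ 00-1-✓ 000--✓ 001--✓ 1--01 1-0-1 1-01- 10--0✓ 10-0-✓ 100--✓ 11--1
Round 3: -0--0 -0-0- -00-- 00---
PIs = {--001, --010, -0--0, -0-0-, -00--, 0-100, 00---, 1--01, 1-0-1, 1-01-, 11--1}
Coverage chart:
  m0: -0--0,-0-0-,-00--,00---
  m1: --001,-0-0-,-00--,00---
  m2: --010,-0--0,-00--,00---
  m3: -00--,00---
  m4: -0--0,-0-0-,0-100,00---
  m5: -0-0-,00---
  m6: -0--0,00---
  m7: 00--- ←essential
  m9: --001 ←essential
  m10: --010 ←essential
  m16: -0--0,-0-0-,-00--
  m17: --001,-0-0-,-00--,1--01,1-0-1
  m18: --010,-0--0,-00--,1-01-
  m19: -00--,1-0-1,1-01-
  m20: -0--0,-0-0-
  m21: -0-0-,1--01
  m22: -0--0 ←essential
  m25: --001,1--01,1-0-1,11--1
  m26: --010,1-01-
  m27: 1-0-1,1-01-,11--1
  m29: 1--01,11--1
  m31: 11--1 ←essential
Essential: --001, --010, -0--0, 00---, 11--1
Petrick residual → -0-0-, -00--
Min cover (7 terms): c'd'e + c'de' + b'e' + b'd' + b'c' + a'b' + abe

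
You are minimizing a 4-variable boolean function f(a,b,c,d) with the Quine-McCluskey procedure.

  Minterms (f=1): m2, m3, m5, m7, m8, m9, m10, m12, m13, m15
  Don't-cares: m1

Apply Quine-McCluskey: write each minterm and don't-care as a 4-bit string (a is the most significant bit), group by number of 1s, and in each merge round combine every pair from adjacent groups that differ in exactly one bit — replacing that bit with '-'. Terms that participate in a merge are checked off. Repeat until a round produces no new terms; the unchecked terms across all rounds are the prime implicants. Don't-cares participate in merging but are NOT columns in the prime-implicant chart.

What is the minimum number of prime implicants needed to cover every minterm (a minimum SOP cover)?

4

[col 0] 0001*, 0010*, 0011*, 0101*, 0111*, 1000*, 1001*, 1010*, 1100*, 1101*, 1111*
[col 1] -001*, -010, -101*, -111*, 0-01*, 0-11*, 00-1*, 001-, 01-1*, 1-00*, 1-01*, 10-0, 100-*, 11-1*, 110-*
[col 2] --01, -1-1, 0--1, 1-0-
Prime implicants: --01, -010, -1-1, 0--1, 001-, 1-0-, 10-0
PI chart (minterm → PIs covering it):
  2 | -010,001-
  3 | 0--1,001-
  5 | --01,-1-1,0--1
  7 | -1-1,0--1
  8 | 1-0-,10-0
  9 | --01,1-0-
  10 | -010,10-0
  12 | 1-0-  (sole → essential)
  13 | --01,-1-1,1-0-
  15 | -1-1  (sole → essential)
Essential prime implicants: -1-1, 1-0-
Petrick residual → -010, 0--1
Minimum SOP uses 4 PIs: b'cd' + bd + a'd + ac'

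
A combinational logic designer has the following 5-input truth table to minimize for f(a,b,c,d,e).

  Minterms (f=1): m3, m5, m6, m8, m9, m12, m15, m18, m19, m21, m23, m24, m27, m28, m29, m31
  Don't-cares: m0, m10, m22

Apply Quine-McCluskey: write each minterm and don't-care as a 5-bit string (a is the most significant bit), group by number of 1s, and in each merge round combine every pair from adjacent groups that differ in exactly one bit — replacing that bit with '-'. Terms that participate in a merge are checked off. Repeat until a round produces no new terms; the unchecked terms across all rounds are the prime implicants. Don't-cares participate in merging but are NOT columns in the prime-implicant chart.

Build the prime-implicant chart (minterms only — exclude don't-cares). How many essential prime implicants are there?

8

size-2^0 implicants → 00000(✓)  00011(✓)  00101(✓)  00110(✓)  01000(✓)  01001(✓)  01010(✓)  01100(✓)  01111(✓)  10010(✓)  10011(✓)  10101(✓)  10110(✓)  10111(✓)  11000(✓)  11011(✓)  11100(✓)  11101(✓)  11111(✓)
size-2^1 implicants → -0011  -0101  -0110  -1000(✓)  -1100(✓)  -1111  0-000  01-00(✓)  010-0  0100-  1-011(✓)  1-101(✓)  1-111(✓)  10-10(✓)  10-11(✓)  1001-(✓)  101-1(✓)  1011-(✓)  11-00(✓)  11-11(✓)  111-1(✓)  1110-
size-2^2 implicants → -1-00  1--11  1-1-1  10-1-
Unchecked terms (primes): -0011, -0101, -0110, -1-00, -1111, 0-000, 010-0, 0100-, 1--11, 1-1-1, 10-1-, 1110-
Minterm coverage:
  m3 ⊆ -0011 [E]
  m5 ⊆ -0101 [E]
  m6 ⊆ -0110 [E]
  m8 ⊆ -1-00,0-000,010-0,0100-
  m9 ⊆ 0100- [E]
  m12 ⊆ -1-00 [E]
  m15 ⊆ -1111 [E]
  m18 ⊆ 10-1- [E]
  m19 ⊆ -0011,1--11,10-1-
  m21 ⊆ -0101,1-1-1
  m23 ⊆ 1--11,1-1-1,10-1-
  m24 ⊆ -1-00 [E]
  m27 ⊆ 1--11 [E]
  m28 ⊆ -1-00,1110-
  m29 ⊆ 1-1-1,1110-
  m31 ⊆ -1111,1--11,1-1-1
E = {-0011, -0101, -0110, -1-00, -1111, 0100-, 1--11, 10-1-}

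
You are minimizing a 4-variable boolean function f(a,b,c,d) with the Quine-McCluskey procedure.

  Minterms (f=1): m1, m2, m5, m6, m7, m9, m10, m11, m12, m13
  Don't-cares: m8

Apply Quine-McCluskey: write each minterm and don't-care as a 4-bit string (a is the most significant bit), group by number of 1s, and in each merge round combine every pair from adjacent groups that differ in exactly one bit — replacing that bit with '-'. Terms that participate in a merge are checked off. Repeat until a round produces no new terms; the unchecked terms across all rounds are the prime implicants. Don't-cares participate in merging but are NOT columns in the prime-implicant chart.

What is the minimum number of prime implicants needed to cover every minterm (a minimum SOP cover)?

5

Round 0: 0001✓ 0010✓ 0101✓ 0110✓ 0111✓ 1000✓ 1001✓ 1010✓ 1011✓ 1100✓ 1101✓
Round 1: -001✓ -010 -101✓ 0-01✓ 0-10 01-1 011- 1-00✓ 1-01✓ 10-0✓ 10-1✓ 100-✓ 101-✓ 110-✓
Round 2: --01 1-0- 10--
PIs = {--01, -010, 0-10, 01-1, 011-, 1-0-, 10--}
Coverage chart:
  m1: --01 ←essential
  m2: -010,0-10
  m5: --01,01-1
  m6: 0-10,011-
  m7: 01-1,011-
  m9: --01,1-0-,10--
  m10: -010,10--
  m11: 10-- ←essential
  m12: 1-0- ←essential
  m13: --01,1-0-
Essential: --01, 1-0-, 10--
Petrick residual → -010, 011-
Min cover (5 terms): c'd + b'cd' + a'bc + ac' + ab'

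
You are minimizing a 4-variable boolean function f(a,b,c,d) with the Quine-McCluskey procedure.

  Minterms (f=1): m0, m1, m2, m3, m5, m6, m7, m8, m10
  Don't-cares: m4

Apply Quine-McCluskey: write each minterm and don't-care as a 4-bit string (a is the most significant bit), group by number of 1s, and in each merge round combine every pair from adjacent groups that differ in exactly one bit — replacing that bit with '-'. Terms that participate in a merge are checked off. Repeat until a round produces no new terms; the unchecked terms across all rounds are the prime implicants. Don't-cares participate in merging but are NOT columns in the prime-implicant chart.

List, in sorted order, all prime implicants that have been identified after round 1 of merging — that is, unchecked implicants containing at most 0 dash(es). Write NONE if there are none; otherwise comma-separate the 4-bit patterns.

size-2^0 implicants → 0000(✓)  0001(✓)  0010(✓)  0011(✓)  0100(✓)  0101(✓)  0110(✓)  0111(✓)  1000(✓)  1010(✓)
size-2^1 implicants → -000(✓)  -010(✓)  0-00(✓)  0-01(✓)  0-10(✓)  0-11(✓)  00-0(✓)  00-1(✓)  000-(✓)  001-(✓)  01-0(✓)  01-1(✓)  010-(✓)  011-(✓)  10-0(✓)
size-2^2 implicants → -0-0  0--0(✓)  0--1(✓)  0-0-(✓)  0-1-(✓)  00--(✓)  01--(✓)
size-2^3 implicants → 0---
Unchecked terms (primes): -0-0, 0---

NONE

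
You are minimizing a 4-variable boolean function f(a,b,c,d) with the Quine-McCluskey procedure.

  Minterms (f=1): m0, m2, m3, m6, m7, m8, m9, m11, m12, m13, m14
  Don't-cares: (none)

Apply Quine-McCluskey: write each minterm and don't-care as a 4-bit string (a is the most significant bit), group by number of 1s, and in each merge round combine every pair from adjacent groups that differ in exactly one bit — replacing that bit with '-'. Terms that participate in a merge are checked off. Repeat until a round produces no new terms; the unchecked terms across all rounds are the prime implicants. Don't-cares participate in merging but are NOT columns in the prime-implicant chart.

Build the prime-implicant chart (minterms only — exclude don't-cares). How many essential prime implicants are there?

2

size-2^0 implicants → 0000(✓)  0010(✓)  0011(✓)  0110(✓)  0111(✓)  1000(✓)  1001(✓)  1011(✓)  1100(✓)  1101(✓)  1110(✓)
size-2^1 implicants → -000  -011  -110  0-10(✓)  0-11(✓)  00-0  001-(✓)  011-(✓)  1-00(✓)  1-01(✓)  10-1  100-(✓)  11-0  110-(✓)
size-2^2 implicants → 0-1-  1-0-
Unchecked terms (primes): -000, -011, -110, 0-1-, 00-0, 1-0-, 10-1, 11-0
Minterm coverage:
  m0 ⊆ -000,00-0
  m2 ⊆ 0-1-,00-0
  m3 ⊆ -011,0-1-
  m6 ⊆ -110,0-1-
  m7 ⊆ 0-1- [E]
  m8 ⊆ -000,1-0-
  m9 ⊆ 1-0-,10-1
  m11 ⊆ -011,10-1
  m12 ⊆ 1-0-,11-0
  m13 ⊆ 1-0- [E]
  m14 ⊆ -110,11-0
E = {0-1-, 1-0-}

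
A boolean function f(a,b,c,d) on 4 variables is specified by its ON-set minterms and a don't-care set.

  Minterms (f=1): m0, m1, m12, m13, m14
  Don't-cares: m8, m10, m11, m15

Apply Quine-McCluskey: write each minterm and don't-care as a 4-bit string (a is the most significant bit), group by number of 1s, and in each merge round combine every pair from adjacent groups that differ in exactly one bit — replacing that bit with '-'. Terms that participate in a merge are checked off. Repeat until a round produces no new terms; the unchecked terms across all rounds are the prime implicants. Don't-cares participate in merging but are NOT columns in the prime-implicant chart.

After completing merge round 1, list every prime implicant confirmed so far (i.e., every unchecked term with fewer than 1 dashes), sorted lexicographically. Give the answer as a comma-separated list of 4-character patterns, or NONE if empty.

NONE

Round 0: 0000✓ 0001✓ 1000✓ 1010✓ 1011✓ 1100✓ 1101✓ 1110✓ 1111✓
Round 1: -000 000- 1-00✓ 1-10✓ 1-11✓ 10-0✓ 101-✓ 11-0✓ 11-1✓ 110-✓ 111-✓
Round 2: 1--0 1-1- 11--
PIs = {-000, 000-, 1--0, 1-1-, 11--}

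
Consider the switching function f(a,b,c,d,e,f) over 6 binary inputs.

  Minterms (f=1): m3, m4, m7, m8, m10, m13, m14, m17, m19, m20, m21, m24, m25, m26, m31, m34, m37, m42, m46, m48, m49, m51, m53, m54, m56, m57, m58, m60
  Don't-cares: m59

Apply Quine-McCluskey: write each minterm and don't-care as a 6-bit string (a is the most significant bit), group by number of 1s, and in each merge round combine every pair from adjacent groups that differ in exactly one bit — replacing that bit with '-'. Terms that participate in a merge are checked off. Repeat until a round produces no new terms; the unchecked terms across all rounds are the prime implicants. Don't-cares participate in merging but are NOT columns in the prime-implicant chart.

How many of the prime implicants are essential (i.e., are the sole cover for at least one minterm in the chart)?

11

size-2^0 implicants → 000011(✓)  000100(✓)  000111(✓)  001000(✓)  001010(✓)  001101  001110(✓)  010001(✓)  010011(✓)  010100(✓)  010101(✓)  011000(✓)  011001(✓)  011010(✓)  011111  100010(✓)  100101(✓)  101010(✓)  101110(✓)  110000(✓)  110001(✓)  110011(✓)  110101(✓)  110110  111000(✓)  111001(✓)  111010(✓)  111011(✓)  111100(✓)
size-2^1 implicants → -01010(✓)  -01110(✓)  -10001(✓)  -10011(✓)  -10101(✓)  -11000(✓)  -11001(✓)  -11010(✓)  0-0011  0-0100  0-1000(✓)  0-1010(✓)  000-11  001-10(✓)  0010-0(✓)  01-001(✓)  010-01(✓)  0100-1(✓)  01010-  0110-0(✓)  01100-(✓)  1-0101  1-1010(✓)  10-010  101-10(✓)  11-000(✓)  11-001(✓)  11-011(✓)  110-01(✓)  1100-1(✓)  11000-(✓)  111-00  1110-0(✓)  1110-1(✓)  11100-(✓)  11101-(✓)
size-2^2 implicants → --1010  -01-10  -1-001  -10-01  -100-1  -110-0  -1100-  0-10-0  11-0-1  11-00-  1110--
Unchecked terms (primes): --1010, -01-10, -1-001, -10-01, -100-1, -110-0, -1100-, 0-0011, 0-0100, 0-10-0, 000-11, 001101, 01010-, 011111, 1-0101, 10-010, 11-0-1, 11-00-, 110110, 111-00, 1110--
Minterm coverage:
  m3 ⊆ 0-0011,000-11
  m4 ⊆ 0-0100 [E]
  m7 ⊆ 000-11 [E]
  m8 ⊆ 0-10-0 [E]
  m10 ⊆ --1010,-01-10,0-10-0
  m13 ⊆ 001101 [E]
  m14 ⊆ -01-10 [E]
  m17 ⊆ -1-001,-10-01,-100-1
  m19 ⊆ -100-1,0-0011
  m20 ⊆ 0-0100,01010-
  m21 ⊆ -10-01,01010-
  m24 ⊆ -110-0,-1100-,0-10-0
  m25 ⊆ -1-001,-1100-
  m26 ⊆ --1010,-110-0,0-10-0
  m31 ⊆ 011111 [E]
  m34 ⊆ 10-010 [E]
  m37 ⊆ 1-0101 [E]
  m42 ⊆ --1010,-01-10,10-010
  m46 ⊆ -01-10 [E]
  m48 ⊆ 11-00- [E]
  m49 ⊆ -1-001,-10-01,-100-1,11-0-1,11-00-
  m51 ⊆ -100-1,11-0-1
  m53 ⊆ -10-01,1-0101
  m54 ⊆ 110110 [E]
  m56 ⊆ -110-0,-1100-,11-00-,111-00,1110--
  m57 ⊆ -1-001,-1100-,11-0-1,11-00-,1110--
  m58 ⊆ --1010,-110-0,1110--
  m60 ⊆ 111-00 [E]
E = {-01-10, 0-0100, 0-10-0, 000-11, 001101, 011111, 1-0101, 10-010, 11-00-, 110110, 111-00}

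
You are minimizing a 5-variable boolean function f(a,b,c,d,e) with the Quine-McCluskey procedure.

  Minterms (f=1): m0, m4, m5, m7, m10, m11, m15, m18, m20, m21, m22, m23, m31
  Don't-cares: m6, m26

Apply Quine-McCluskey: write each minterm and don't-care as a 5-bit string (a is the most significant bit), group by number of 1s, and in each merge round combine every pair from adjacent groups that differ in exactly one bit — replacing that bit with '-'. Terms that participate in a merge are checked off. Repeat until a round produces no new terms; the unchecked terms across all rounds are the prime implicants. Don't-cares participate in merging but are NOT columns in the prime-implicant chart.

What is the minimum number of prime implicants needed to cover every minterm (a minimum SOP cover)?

size-2^0 implicants → 00000(✓)  00100(✓)  00101(✓)  00110(✓)  00111(✓)  01010(✓)  01011(✓)  01111(✓)  10010(✓)  10100(✓)  10101(✓)  10110(✓)  10111(✓)  11010(✓)  11111(✓)
size-2^1 implicants → -0100(✓)  -0101(✓)  -0110(✓)  -0111(✓)  -1010  -1111(✓)  0-111(✓)  00-00  001-0(✓)  001-1(✓)  0010-(✓)  0011-(✓)  01-11  0101-  1-010  1-111(✓)  10-10  101-0(✓)  101-1(✓)  1010-(✓)  1011-(✓)
size-2^2 implicants → --111  -01-0(✓)  -01-1(✓)  -010-(✓)  -011-(✓)  001--(✓)  101--(✓)
size-2^3 implicants → -01--
Unchecked terms (primes): --111, -01--, -1010, 00-00, 01-11, 0101-, 1-010, 10-10
Minterm coverage:
  m0 ⊆ 00-00 [E]
  m4 ⊆ -01--,00-00
  m5 ⊆ -01-- [E]
  m7 ⊆ --111,-01--
  m10 ⊆ -1010,0101-
  m11 ⊆ 01-11,0101-
  m15 ⊆ --111,01-11
  m18 ⊆ 1-010,10-10
  m20 ⊆ -01-- [E]
  m21 ⊆ -01-- [E]
  m22 ⊆ -01--,10-10
  m23 ⊆ --111,-01--
  m31 ⊆ --111 [E]
E = {--111, -01--, 00-00}
Petrick residual → 0101-, 1-010
Cover = cde + b'c + a'b'd'e' + a'bc'd + ac'de'  |cover|=5

5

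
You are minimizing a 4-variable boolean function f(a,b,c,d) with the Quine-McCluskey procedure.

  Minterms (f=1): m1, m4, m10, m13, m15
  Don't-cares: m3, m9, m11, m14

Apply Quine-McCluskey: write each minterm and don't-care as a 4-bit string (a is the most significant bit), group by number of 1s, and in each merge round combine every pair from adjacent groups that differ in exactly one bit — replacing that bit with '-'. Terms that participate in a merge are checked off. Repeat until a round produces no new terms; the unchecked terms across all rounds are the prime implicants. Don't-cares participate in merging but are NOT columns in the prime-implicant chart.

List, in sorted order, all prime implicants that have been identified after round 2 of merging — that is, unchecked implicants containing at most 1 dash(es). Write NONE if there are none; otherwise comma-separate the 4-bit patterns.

0100

size-2^0 implicants → 0001(✓)  0011(✓)  0100  1001(✓)  1010(✓)  1011(✓)  1101(✓)  1110(✓)  1111(✓)
size-2^1 implicants → -001(✓)  -011(✓)  00-1(✓)  1-01(✓)  1-10(✓)  1-11(✓)  10-1(✓)  101-(✓)  11-1(✓)  111-(✓)
size-2^2 implicants → -0-1  1--1  1-1-
Unchecked terms (primes): -0-1, 0100, 1--1, 1-1-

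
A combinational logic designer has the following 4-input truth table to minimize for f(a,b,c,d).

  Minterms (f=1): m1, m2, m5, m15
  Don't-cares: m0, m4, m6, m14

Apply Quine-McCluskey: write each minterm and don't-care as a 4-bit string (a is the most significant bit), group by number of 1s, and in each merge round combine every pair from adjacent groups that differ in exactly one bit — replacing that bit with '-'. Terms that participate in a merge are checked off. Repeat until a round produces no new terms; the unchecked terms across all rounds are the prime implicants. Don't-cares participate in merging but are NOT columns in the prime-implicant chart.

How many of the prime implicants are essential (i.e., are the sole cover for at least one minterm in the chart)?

3

[col 0] 0000*, 0001*, 0010*, 0100*, 0101*, 0110*, 1110*, 1111*
[col 1] -110, 0-00*, 0-01*, 0-10*, 00-0*, 000-*, 01-0*, 010-*, 111-
[col 2] 0--0, 0-0-
Prime implicants: -110, 0--0, 0-0-, 111-
PI chart (minterm → PIs covering it):
  1 | 0-0-  (sole → essential)
  2 | 0--0  (sole → essential)
  5 | 0-0-  (sole → essential)
  15 | 111-  (sole → essential)
Essential prime implicants: 0--0, 0-0-, 111-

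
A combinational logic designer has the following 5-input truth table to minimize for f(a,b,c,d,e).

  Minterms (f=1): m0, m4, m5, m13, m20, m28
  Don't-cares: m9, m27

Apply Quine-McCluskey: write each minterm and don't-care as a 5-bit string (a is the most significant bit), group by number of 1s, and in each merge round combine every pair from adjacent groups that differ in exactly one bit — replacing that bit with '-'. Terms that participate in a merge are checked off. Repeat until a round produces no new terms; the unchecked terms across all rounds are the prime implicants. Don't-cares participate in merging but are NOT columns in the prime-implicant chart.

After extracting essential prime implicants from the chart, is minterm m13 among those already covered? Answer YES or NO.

NO

size-2^0 implicants → 00000(✓)  00100(✓)  00101(✓)  01001(✓)  01101(✓)  10100(✓)  11011  11100(✓)
size-2^1 implicants → -0100  0-101  00-00  0010-  01-01  1-100
Unchecked terms (primes): -0100, 0-101, 00-00, 0010-, 01-01, 1-100, 11011
Minterm coverage:
  m0 ⊆ 00-00 [E]
  m4 ⊆ -0100,00-00,0010-
  m5 ⊆ 0-101,0010-
  m13 ⊆ 0-101,01-01
  m20 ⊆ -0100,1-100
  m28 ⊆ 1-100 [E]
E = {00-00, 1-100}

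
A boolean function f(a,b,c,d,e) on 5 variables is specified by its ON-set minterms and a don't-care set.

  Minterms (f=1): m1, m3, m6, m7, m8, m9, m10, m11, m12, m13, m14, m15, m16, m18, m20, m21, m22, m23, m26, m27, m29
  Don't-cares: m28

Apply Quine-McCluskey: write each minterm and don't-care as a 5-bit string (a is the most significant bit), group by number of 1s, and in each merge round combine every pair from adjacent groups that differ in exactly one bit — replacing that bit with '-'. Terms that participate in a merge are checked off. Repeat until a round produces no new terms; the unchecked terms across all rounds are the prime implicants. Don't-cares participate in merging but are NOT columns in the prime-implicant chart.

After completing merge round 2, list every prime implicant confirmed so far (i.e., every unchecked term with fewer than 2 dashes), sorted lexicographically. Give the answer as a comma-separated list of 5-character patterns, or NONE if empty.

[col 0] 00001*, 00011*, 00110*, 00111*, 01000*, 01001*, 01010*, 01011*, 01100*, 01101*, 01110*, 01111*, 10000*, 10010*, 10100*, 10101*, 10110*, 10111*, 11010*, 11011*, 11100*, 11101*
[col 1] -0110*, -0111*, -1010*, -1011*, -1100*, -1101*, 0-001*, 0-011*, 0-110*, 0-111*, 00-11*, 000-1*, 0011-*, 01-00*, 01-01*, 01-10*, 01-11*, 010-0*, 010-1*, 0100-*, 0101-*, 011-0*, 011-1*, 0110-*, 0111-*, 1-010, 1-100*, 1-101*, 10-00*, 10-10*, 100-0*, 101-0*, 101-1*, 1010-*, 1011-*, 1101-*, 1110-*
[col 2] -011-, -101-, -110-, 0--11, 0-0-1, 0-11-, 01--0*, 01--1*, 01-0-*, 01-1-*, 010--*, 011--*, 1-10-, 10--0, 101--
[col 3] 01---
Prime implicants: -011-, -101-, -110-, 0--11, 0-0-1, 0-11-, 01---, 1-010, 1-10-, 10--0, 101--

1-010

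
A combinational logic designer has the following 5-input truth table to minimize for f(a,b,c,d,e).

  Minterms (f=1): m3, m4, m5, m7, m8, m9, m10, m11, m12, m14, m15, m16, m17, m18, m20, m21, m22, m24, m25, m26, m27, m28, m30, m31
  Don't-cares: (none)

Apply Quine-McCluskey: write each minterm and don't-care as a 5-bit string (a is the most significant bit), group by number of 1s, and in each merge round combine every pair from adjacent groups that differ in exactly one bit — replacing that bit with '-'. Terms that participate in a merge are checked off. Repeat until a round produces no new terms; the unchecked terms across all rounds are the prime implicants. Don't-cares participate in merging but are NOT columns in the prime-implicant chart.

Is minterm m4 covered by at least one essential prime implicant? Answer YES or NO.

NO

Round 0: 00011✓ 00100✓ 00101✓ 00111✓ 01000✓ 01001✓ 01010✓ 01011✓ 01100✓ 01110✓ 01111✓ 10000✓ 10001✓ 10010✓ 10100✓ 10101✓ 10110✓ 11000✓ 11001✓ 11010✓ 11011✓ 11100✓ 11110✓ 11111✓
Round 1: -0100✓ -0101✓ -1000✓ -1001✓ -1010✓ -1011✓ -1100✓ -1110✓ -1111✓ 0-011✓ 0-100✓ 0-111✓ 00-11✓ 001-1 0010-✓ 01-00✓ 01-10✓ 01-11✓ 010-0✓ 010-1✓ 0100-✓ 0101-✓ 011-0✓ 0111-✓ 1-000✓ 1-001✓ 1-010✓ 1-100✓ 1-110✓ 10-00✓ 10-01✓ 10-10✓ 100-0✓ 1000-✓ 101-0✓ 1010-✓ 11-00✓ 11-10✓ 11-11✓ 110-0✓ 110-1✓ 1100-✓ 1101-✓ 111-0✓ 1111-✓
Round 2: --100 -010- -1-00✓ -1-10✓ -1-11✓ -10-0✓ -10-1✓ -100-✓ -101-✓ -11-0✓ -111-✓ 0--11 01--0✓ 01-1-✓ 010--✓ 1--00✓ 1--10✓ 1-0-0✓ 1-00- 1-1-0✓ 10--0✓ 10-0- 11--0✓ 11-1-✓ 110--✓
Round 3: -1--0 -1-1- -10-- 1---0
PIs = {--100, -010-, -1--0, -1-1-, -10--, 0--11, 001-1, 1---0, 1-00-, 10-0-}
Coverage chart:
  m3: 0--11 ←essential
  m4: --100,-010-
  m5: -010-,001-1
  m7: 0--11,001-1
  m8: -1--0,-10--
  m9: -10-- ←essential
  m10: -1--0,-1-1-,-10--
  m11: -1-1-,-10--,0--11
  m12: --100,-1--0
  m14: -1--0,-1-1-
  m15: -1-1-,0--11
  m16: 1---0,1-00-,10-0-
  m17: 1-00-,10-0-
  m18: 1---0 ←essential
  m20: --100,-010-,1---0,10-0-
  m21: -010-,10-0-
  m22: 1---0 ←essential
  m24: -1--0,-10--,1---0,1-00-
  m25: -10--,1-00-
  m26: -1--0,-1-1-,-10--,1---0
  m27: -1-1-,-10--
  m28: --100,-1--0,1---0
  m30: -1--0,-1-1-,1---0
  m31: -1-1- ←essential
Essential: -1-1-, -10--, 0--11, 1---0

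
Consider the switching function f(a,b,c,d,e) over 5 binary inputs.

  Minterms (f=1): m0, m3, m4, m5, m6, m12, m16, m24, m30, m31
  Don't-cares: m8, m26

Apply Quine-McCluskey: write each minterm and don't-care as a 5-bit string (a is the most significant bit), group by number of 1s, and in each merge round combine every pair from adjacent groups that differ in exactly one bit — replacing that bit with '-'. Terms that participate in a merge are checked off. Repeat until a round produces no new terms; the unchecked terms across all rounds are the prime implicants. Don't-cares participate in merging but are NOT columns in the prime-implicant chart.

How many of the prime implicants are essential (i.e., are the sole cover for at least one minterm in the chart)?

[col 0] 00000*, 00011, 00100*, 00101*, 00110*, 01000*, 01100*, 10000*, 11000*, 11010*, 11110*, 11111*
[col 1] -0000*, -1000*, 0-000*, 0-100*, 00-00*, 001-0, 0010-, 01-00*, 1-000*, 11-10, 110-0, 1111-
[col 2] --000, 0--00
Prime implicants: --000, 0--00, 00011, 001-0, 0010-, 11-10, 110-0, 1111-
PI chart (minterm → PIs covering it):
  0 | --000,0--00
  3 | 00011  (sole → essential)
  4 | 0--00,001-0,0010-
  5 | 0010-  (sole → essential)
  6 | 001-0  (sole → essential)
  12 | 0--00  (sole → essential)
  16 | --000  (sole → essential)
  24 | --000,110-0
  30 | 11-10,1111-
  31 | 1111-  (sole → essential)
Essential prime implicants: --000, 0--00, 00011, 001-0, 0010-, 1111-

6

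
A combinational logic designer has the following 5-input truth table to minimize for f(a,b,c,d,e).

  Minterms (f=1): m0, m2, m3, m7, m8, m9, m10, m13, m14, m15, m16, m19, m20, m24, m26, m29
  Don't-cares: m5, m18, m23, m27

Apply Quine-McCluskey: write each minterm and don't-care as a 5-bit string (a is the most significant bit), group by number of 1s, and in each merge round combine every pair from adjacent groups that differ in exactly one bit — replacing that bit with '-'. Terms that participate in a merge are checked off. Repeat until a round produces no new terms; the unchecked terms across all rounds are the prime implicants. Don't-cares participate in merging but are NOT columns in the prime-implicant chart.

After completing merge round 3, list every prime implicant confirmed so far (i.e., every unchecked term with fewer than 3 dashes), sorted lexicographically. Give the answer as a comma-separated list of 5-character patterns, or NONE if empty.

size-2^0 implicants → 00000(✓)  00010(✓)  00011(✓)  00101(✓)  00111(✓)  01000(✓)  01001(✓)  01010(✓)  01101(✓)  01110(✓)  01111(✓)  10000(✓)  10010(✓)  10011(✓)  10100(✓)  10111(✓)  11000(✓)  11010(✓)  11011(✓)  11101(✓)
size-2^1 implicants → -0000(✓)  -0010(✓)  -0011(✓)  -0111(✓)  -1000(✓)  -1010(✓)  -1101  0-000(✓)  0-010(✓)  0-101(✓)  0-111(✓)  00-11(✓)  000-0(✓)  0001-(✓)  001-1(✓)  01-01  01-10  010-0(✓)  0100-  011-1(✓)  0111-  1-000(✓)  1-010(✓)  1-011(✓)  10-00  10-11(✓)  100-0(✓)  1001-(✓)  110-0(✓)  1101-(✓)
size-2^2 implicants → --000(✓)  --010(✓)  -0-11  -00-0(✓)  -001-  -10-0(✓)  0-0-0(✓)  0-1-1  1-0-0(✓)  1-01-
size-2^3 implicants → --0-0
Unchecked terms (primes): --0-0, -0-11, -001-, -1101, 0-1-1, 01-01, 01-10, 0100-, 0111-, 1-01-, 10-00

-0-11, -001-, -1101, 0-1-1, 01-01, 01-10, 0100-, 0111-, 1-01-, 10-00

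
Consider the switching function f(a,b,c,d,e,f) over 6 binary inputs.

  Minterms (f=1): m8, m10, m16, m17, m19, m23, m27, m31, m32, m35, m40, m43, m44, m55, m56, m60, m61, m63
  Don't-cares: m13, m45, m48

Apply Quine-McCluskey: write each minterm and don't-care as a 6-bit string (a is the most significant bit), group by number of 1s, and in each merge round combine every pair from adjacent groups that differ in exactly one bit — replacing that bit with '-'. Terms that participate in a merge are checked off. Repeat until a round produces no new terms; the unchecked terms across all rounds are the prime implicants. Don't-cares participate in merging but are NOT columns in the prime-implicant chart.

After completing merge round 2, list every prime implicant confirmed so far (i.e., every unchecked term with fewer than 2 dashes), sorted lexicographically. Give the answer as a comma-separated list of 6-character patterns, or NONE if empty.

-01000, -01101, -10000, 0010-0, 0100-1, 01000-, 10-011, 1111-1

Round 0: 001000✓ 001010✓ 001101✓ 010000✓ 010001✓ 010011✓ 010111✓ 011011✓ 011111✓ 100000✓ 100011✓ 101000✓ 101011✓ 101100✓ 101101✓ 110000✓ 110111✓ 111000✓ 111100✓ 111101✓ 111111✓
Round 1: -01000 -01101 -10000 -10111✓ -11111✓ 0010-0 01-011✓ 01-111✓ 010-11✓ 0100-1 01000- 011-11✓ 1-0000✓ 1-1000✓ 1-1100✓ 1-1101✓ 10-000✓ 10-011 101-00✓ 10110-✓ 11-000✓ 11-111✓ 111-00✓ 1111-1 11110-✓
Round 2: -1-111 01--11 1--000 1-1-00 1-110-
PIs = {-01000, -01101, -1-111, -10000, 0010-0, 01--11, 0100-1, 01000-, 1--000, 1-1-00, 1-110-, 10-011, 1111-1}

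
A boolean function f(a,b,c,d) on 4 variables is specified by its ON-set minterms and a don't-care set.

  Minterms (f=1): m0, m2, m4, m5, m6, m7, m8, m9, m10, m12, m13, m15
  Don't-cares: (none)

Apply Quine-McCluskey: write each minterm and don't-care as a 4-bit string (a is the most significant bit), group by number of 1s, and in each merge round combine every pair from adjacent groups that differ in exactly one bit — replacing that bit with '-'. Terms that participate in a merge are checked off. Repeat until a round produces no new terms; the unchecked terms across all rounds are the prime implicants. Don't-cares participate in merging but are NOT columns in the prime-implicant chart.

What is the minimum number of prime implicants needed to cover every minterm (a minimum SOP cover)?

[col 0] 0000*, 0010*, 0100*, 0101*, 0110*, 0111*, 1000*, 1001*, 1010*, 1100*, 1101*, 1111*
[col 1] -000*, -010*, -100*, -101*, -111*, 0-00*, 0-10*, 00-0*, 01-0*, 01-1*, 010-*, 011-*, 1-00*, 1-01*, 10-0*, 100-*, 11-1*, 110-*
[col 2] --00, -0-0, -1-1, -10-, 0--0, 01--, 1-0-
Prime implicants: --00, -0-0, -1-1, -10-, 0--0, 01--, 1-0-
PI chart (minterm → PIs covering it):
  0 | --00,-0-0,0--0
  2 | -0-0,0--0
  4 | --00,-10-,0--0,01--
  5 | -1-1,-10-,01--
  6 | 0--0,01--
  7 | -1-1,01--
  8 | --00,-0-0,1-0-
  9 | 1-0-  (sole → essential)
  10 | -0-0  (sole → essential)
  12 | --00,-10-,1-0-
  13 | -1-1,-10-,1-0-
  15 | -1-1  (sole → essential)
Essential prime implicants: -0-0, -1-1, 1-0-
Petrick residual → 0--0
Minimum SOP uses 4 PIs: b'd' + bd + a'd' + ac'

4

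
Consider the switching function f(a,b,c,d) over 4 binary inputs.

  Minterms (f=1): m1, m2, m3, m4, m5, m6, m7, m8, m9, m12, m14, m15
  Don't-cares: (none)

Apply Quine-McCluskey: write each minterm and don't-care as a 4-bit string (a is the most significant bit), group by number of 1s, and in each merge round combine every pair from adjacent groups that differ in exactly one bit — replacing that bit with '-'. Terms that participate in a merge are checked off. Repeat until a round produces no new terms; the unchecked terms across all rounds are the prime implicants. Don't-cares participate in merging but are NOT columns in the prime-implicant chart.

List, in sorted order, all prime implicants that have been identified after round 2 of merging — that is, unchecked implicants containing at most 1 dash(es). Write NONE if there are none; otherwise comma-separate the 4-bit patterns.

size-2^0 implicants → 0001(✓)  0010(✓)  0011(✓)  0100(✓)  0101(✓)  0110(✓)  0111(✓)  1000(✓)  1001(✓)  1100(✓)  1110(✓)  1111(✓)
size-2^1 implicants → -001  -100(✓)  -110(✓)  -111(✓)  0-01(✓)  0-10(✓)  0-11(✓)  00-1(✓)  001-(✓)  01-0(✓)  01-1(✓)  010-(✓)  011-(✓)  1-00  100-  11-0(✓)  111-(✓)
size-2^2 implicants → -1-0  -11-  0--1  0-1-  01--
Unchecked terms (primes): -001, -1-0, -11-, 0--1, 0-1-, 01--, 1-00, 100-

-001, 1-00, 100-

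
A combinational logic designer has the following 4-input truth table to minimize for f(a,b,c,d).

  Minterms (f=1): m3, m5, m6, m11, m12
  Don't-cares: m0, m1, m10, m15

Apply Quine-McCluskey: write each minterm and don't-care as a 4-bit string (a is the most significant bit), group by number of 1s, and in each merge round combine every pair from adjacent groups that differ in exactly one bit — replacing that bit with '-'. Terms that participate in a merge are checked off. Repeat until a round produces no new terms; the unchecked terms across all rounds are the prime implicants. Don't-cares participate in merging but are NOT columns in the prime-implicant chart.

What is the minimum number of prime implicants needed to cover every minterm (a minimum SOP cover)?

size-2^0 implicants → 0000(✓)  0001(✓)  0011(✓)  0101(✓)  0110  1010(✓)  1011(✓)  1100  1111(✓)
size-2^1 implicants → -011  0-01  00-1  000-  1-11  101-
Unchecked terms (primes): -011, 0-01, 00-1, 000-, 0110, 1-11, 101-, 1100
Minterm coverage:
  m3 ⊆ -011,00-1
  m5 ⊆ 0-01 [E]
  m6 ⊆ 0110 [E]
  m11 ⊆ -011,1-11,101-
  m12 ⊆ 1100 [E]
E = {0-01, 0110, 1100}
Petrick residual → -011
Cover = b'cd + a'c'd + a'bcd' + abc'd'  |cover|=4

4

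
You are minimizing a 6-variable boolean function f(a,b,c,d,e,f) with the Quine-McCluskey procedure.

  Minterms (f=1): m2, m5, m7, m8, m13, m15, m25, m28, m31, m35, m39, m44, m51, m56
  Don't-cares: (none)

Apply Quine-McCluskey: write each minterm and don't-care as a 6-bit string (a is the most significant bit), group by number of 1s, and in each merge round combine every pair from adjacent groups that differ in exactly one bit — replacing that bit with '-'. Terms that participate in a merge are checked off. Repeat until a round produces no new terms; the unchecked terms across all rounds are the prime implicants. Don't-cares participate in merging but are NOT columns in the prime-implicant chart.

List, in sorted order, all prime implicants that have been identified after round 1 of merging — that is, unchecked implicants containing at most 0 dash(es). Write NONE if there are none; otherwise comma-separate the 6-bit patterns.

size-2^0 implicants → 000010  000101(✓)  000111(✓)  001000  001101(✓)  001111(✓)  011001  011100  011111(✓)  100011(✓)  100111(✓)  101100  110011(✓)  111000
size-2^1 implicants → -00111  0-1111  00-101(✓)  00-111(✓)  0001-1(✓)  0011-1(✓)  1-0011  100-11
size-2^2 implicants → 00-1-1
Unchecked terms (primes): -00111, 0-1111, 00-1-1, 000010, 001000, 011001, 011100, 1-0011, 100-11, 101100, 111000

000010, 001000, 011001, 011100, 101100, 111000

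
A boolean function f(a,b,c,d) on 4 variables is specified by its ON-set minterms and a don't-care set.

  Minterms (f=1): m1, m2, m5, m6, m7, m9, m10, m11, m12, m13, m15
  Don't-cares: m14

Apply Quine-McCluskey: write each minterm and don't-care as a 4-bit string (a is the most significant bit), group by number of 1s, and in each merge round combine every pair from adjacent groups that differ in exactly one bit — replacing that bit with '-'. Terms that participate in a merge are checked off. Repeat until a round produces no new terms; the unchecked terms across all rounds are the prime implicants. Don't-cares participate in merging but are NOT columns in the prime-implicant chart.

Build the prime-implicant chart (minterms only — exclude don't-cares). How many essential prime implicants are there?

3

[col 0] 0001*, 0010*, 0101*, 0110*, 0111*, 1001*, 1010*, 1011*, 1100*, 1101*, 1110*, 1111*
[col 1] -001*, -010*, -101*, -110*, -111*, 0-01*, 0-10*, 01-1*, 011-*, 1-01*, 1-10*, 1-11*, 10-1*, 101-*, 11-0*, 11-1*, 110-*, 111-*
[col 2] --01, --10, -1-1, -11-, 1--1, 1-1-, 11--
Prime implicants: --01, --10, -1-1, -11-, 1--1, 1-1-, 11--
PI chart (minterm → PIs covering it):
  1 | --01  (sole → essential)
  2 | --10  (sole → essential)
  5 | --01,-1-1
  6 | --10,-11-
  7 | -1-1,-11-
  9 | --01,1--1
  10 | --10,1-1-
  11 | 1--1,1-1-
  12 | 11--  (sole → essential)
  13 | --01,-1-1,1--1,11--
  15 | -1-1,-11-,1--1,1-1-,11--
Essential prime implicants: --01, --10, 11--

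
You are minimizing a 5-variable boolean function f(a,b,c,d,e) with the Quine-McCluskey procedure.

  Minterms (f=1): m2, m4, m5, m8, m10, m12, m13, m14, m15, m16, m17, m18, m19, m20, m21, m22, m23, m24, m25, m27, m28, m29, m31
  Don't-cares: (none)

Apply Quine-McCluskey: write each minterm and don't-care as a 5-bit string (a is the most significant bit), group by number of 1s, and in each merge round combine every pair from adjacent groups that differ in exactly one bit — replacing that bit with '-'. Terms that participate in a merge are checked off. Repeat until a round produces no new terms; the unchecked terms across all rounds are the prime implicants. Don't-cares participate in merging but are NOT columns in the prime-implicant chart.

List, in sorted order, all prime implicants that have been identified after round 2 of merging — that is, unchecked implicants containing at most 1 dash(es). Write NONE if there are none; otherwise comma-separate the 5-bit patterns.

-0010, 0-010

size-2^0 implicants → 00010(✓)  00100(✓)  00101(✓)  01000(✓)  01010(✓)  01100(✓)  01101(✓)  01110(✓)  01111(✓)  10000(✓)  10001(✓)  10010(✓)  10011(✓)  10100(✓)  10101(✓)  10110(✓)  10111(✓)  11000(✓)  11001(✓)  11011(✓)  11100(✓)  11101(✓)  11111(✓)
size-2^1 implicants → -0010  -0100(✓)  -0101(✓)  -1000(✓)  -1100(✓)  -1101(✓)  -1111(✓)  0-010  0-100(✓)  0-101(✓)  0010-(✓)  01-00(✓)  01-10(✓)  010-0(✓)  011-0(✓)  011-1(✓)  0110-(✓)  0111-(✓)  1-000(✓)  1-001(✓)  1-011(✓)  1-100(✓)  1-101(✓)  1-111(✓)  10-00(✓)  10-01(✓)  10-10(✓)  10-11(✓)  100-0(✓)  100-1(✓)  1000-(✓)  1001-(✓)  101-0(✓)  101-1(✓)  1010-(✓)  1011-(✓)  11-00(✓)  11-01(✓)  11-11(✓)  110-1(✓)  1100-(✓)  111-1(✓)  1110-(✓)
size-2^2 implicants → --100(✓)  --101(✓)  -010-(✓)  -1-00  -11-1  -110-(✓)  0-10-(✓)  01--0  011--  1--00(✓)  1--01(✓)  1--11(✓)  1-0-1(✓)  1-00-(✓)  1-1-1(✓)  1-10-(✓)  10--0(✓)  10--1(✓)  10-0-(✓)  10-1-(✓)  100--(✓)  101--(✓)  11--1(✓)  11-0-(✓)
size-2^3 implicants → --10-  1---1  1--0-  10---
Unchecked terms (primes): --10-, -0010, -1-00, -11-1, 0-010, 01--0, 011--, 1---1, 1--0-, 10---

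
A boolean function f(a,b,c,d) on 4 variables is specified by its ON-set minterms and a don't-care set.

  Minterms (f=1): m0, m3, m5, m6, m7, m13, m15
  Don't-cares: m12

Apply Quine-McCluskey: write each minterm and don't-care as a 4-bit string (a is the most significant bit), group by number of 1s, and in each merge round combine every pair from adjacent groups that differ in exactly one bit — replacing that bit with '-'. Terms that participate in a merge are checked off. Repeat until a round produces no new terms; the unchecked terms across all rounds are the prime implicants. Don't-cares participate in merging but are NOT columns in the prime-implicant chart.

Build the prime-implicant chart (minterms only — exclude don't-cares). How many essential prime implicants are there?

size-2^0 implicants → 0000  0011(✓)  0101(✓)  0110(✓)  0111(✓)  1100(✓)  1101(✓)  1111(✓)
size-2^1 implicants → -101(✓)  -111(✓)  0-11  01-1(✓)  011-  11-1(✓)  110-
size-2^2 implicants → -1-1
Unchecked terms (primes): -1-1, 0-11, 0000, 011-, 110-
Minterm coverage:
  m0 ⊆ 0000 [E]
  m3 ⊆ 0-11 [E]
  m5 ⊆ -1-1 [E]
  m6 ⊆ 011- [E]
  m7 ⊆ -1-1,0-11,011-
  m13 ⊆ -1-1,110-
  m15 ⊆ -1-1 [E]
E = {-1-1, 0-11, 0000, 011-}

4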